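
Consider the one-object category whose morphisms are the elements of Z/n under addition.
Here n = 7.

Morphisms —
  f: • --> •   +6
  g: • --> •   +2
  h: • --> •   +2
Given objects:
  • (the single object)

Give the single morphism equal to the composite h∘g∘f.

Answer: +3

Derivation:
  0 +6≡6 +2≡1 +2≡3  (mod 7)
⟦path⟧: +3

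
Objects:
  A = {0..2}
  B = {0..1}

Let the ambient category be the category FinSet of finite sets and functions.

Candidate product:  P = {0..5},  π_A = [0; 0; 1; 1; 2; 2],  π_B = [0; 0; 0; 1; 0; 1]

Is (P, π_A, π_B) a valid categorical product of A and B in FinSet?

Answer: NOT A VALID PRODUCT — duplicate pair at indices 0,1

Work:
|A|·|B| = 3·2 = 6;  |P| = 6
Check the pairing map k ↦ (π_A(k), π_B(k)):
  0 -> (0,0)
  1 -> (0,0)  ✗ repeats pair of k=0
  2 -> (1,0)
  3 -> (1,1)
  4 -> (2,0)
  5 -> (2,1)
distinct pairs in image: 5 / 6 needed
  → (0,0) hit at k=0 and k=1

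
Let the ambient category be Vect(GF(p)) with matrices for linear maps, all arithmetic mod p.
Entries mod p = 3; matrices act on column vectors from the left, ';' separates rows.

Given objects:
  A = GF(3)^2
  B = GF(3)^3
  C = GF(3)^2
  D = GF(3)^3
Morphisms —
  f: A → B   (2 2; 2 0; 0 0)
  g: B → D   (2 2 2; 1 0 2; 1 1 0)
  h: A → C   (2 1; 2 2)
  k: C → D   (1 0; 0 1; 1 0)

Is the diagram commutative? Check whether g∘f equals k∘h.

Answer: DOES NOT COMMUTE

Derivation:
1) trace f;g:
  e0=(1,0) f→(2,2,0) g→(2,2,1)
  e1=(0,1) f→(2,0,0) g→(1,2,2)
  ⟦path⟧₁ = (2 1; 2 2; 1 2)
2) trace h;k:
  e0=(1,0) h→(2,2) k→(2,2,2)
  e1=(0,1) h→(1,2) k→(1,2,1)
  ⟦path⟧₂ = (2 1; 2 2; 2 1)
Equal? NO — does not commute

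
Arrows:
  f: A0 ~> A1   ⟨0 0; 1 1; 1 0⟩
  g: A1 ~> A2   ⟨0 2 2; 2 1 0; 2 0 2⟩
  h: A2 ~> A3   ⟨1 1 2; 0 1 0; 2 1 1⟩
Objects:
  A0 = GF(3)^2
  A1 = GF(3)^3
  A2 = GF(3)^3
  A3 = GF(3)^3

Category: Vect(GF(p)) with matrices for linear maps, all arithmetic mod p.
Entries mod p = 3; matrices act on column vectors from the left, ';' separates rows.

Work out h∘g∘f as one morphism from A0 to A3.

Answer: ⟨0 0; 1 1; 2 2⟩

Work:
  e0=(1,0) f~>(0,1,1) g~>(1,1,2) h~>(0,1,2)
  e1=(0,1) f~>(0,1,0) g~>(2,1,0) h~>(0,1,2)
result: ⟨0 0; 1 1; 2 2⟩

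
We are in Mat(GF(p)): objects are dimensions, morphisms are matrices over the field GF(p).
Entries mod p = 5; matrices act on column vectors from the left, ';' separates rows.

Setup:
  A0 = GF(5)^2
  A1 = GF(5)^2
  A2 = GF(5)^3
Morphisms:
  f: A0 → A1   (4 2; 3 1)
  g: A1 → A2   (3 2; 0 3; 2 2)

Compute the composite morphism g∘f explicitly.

Answer: (3 3; 4 3; 4 1)

Work:
  e0=[1,0] f→[4,3] g→[3,4,4]
  e1=[0,1] f→[2,1] g→[3,3,1]
composite: (3 3; 4 3; 4 1)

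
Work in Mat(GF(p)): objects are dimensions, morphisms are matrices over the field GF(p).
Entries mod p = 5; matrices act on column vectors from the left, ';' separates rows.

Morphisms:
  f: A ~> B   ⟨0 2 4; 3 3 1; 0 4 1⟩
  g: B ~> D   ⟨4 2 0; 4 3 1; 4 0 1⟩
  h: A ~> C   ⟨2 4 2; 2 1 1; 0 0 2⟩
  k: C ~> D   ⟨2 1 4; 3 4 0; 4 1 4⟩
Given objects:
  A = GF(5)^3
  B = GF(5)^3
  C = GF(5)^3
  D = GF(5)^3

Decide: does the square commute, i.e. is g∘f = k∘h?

Along f;g (path 1):
  e0=⟨1,0,0⟩ f~>⟨0,3,0⟩ g~>⟨1,4,0⟩
  e1=⟨0,1,0⟩ f~>⟨2,3,4⟩ g~>⟨4,1,2⟩
  e2=⟨0,0,1⟩ f~>⟨4,1,1⟩ g~>⟨3,0,2⟩
  result₁ = ⟨1 4 3; 4 1 0; 0 2 2⟩
Along h;k (path 2):
  e0=⟨1,0,0⟩ h~>⟨2,2,0⟩ k~>⟨1,4,0⟩
  e1=⟨0,1,0⟩ h~>⟨4,1,0⟩ k~>⟨4,1,2⟩
  e2=⟨0,0,1⟩ h~>⟨2,1,2⟩ k~>⟨3,0,2⟩
  result₂ = ⟨1 4 3; 4 1 0; 0 2 2⟩
Equal? equal; square commutes

Answer: COMMUTES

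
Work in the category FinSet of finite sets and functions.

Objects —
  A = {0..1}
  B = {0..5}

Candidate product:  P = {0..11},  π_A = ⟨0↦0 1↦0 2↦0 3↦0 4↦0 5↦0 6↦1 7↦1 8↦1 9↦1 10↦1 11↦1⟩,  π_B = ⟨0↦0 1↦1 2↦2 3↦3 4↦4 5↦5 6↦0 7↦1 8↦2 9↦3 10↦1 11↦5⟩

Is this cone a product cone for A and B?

|A|·|B| = 2·6 = 12;  |P| = 12
Check the pairing map k ↦ (π_A(k), π_B(k)):
  0 ↦ (0,0)
  1 ↦ (0,1)
  2 ↦ (0,2)
  3 ↦ (0,3)
  4 ↦ (0,4)
  5 ↦ (0,5)
  6 ↦ (1,0)
  7 ↦ (1,1)
  8 ↦ (1,2)
  9 ↦ (1,3)
  10 ↦ (1,1)  ✗ repeats pair of k=7
  11 ↦ (1,5)
distinct pairs in image: 11 / 12 needed
  → (1,1) hit at k=7 and k=10

Answer: NOT A VALID PRODUCT — duplicate pair at indices 7,10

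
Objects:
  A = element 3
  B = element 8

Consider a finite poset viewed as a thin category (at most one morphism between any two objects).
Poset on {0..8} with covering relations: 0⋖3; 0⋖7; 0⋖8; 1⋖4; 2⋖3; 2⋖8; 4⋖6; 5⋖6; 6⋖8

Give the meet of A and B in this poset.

Answer: NO MEET EXISTS

Derivation:
Common predecessors of 3,8: {0,2}
  maximal lower bounds 0 and 2 are incomparable: neither 0⊑2 nor 2⊑0
→ no greatest lower bound exists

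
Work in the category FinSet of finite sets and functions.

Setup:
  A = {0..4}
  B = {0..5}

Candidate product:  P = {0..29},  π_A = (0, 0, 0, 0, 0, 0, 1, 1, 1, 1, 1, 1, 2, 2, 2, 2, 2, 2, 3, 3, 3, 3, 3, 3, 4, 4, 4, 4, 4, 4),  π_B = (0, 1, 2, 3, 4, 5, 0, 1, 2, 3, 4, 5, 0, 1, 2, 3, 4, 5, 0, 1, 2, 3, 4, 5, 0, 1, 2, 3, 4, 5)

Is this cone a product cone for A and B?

|A|·|B| = 5·6 = 30;  |P| = 30
Check the pairing map k ↦ (π_A(k), π_B(k)):
  0 ↦ (0,0)
  1 ↦ (0,1)
  2 ↦ (0,2)
  3 ↦ (0,3)
  4 ↦ (0,4)
  5 ↦ (0,5)
  6 ↦ (1,0)
  7 ↦ (1,1)
  8 ↦ (1,2)
  9 ↦ (1,3)
  10 ↦ (1,4)
  11 ↦ (1,5)
  12 ↦ (2,0)
  13 ↦ (2,1)
  14 ↦ (2,2)
  15 ↦ (2,3)
  16 ↦ (2,4)
  17 ↦ (2,5)
  18 ↦ (3,0)
  19 ↦ (3,1)
  20 ↦ (3,2)
  21 ↦ (3,3)
  22 ↦ (3,4)
  23 ↦ (3,5)
  24 ↦ (4,0)
  25 ↦ (4,1)
  26 ↦ (4,2)
  27 ↦ (4,3)
  28 ↦ (4,4)
  29 ↦ (4,5)
distinct pairs in image: 30 / 30 needed
  → bijection onto A×B; projections well-typed.

Answer: VALID PRODUCT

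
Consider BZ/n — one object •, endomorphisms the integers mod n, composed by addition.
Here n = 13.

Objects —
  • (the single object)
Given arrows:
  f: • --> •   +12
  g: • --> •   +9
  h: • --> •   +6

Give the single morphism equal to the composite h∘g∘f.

Answer: +1

Work:
  0 +12≡12 +9≡8 +6≡1  (mod 13)
⟦path⟧: +1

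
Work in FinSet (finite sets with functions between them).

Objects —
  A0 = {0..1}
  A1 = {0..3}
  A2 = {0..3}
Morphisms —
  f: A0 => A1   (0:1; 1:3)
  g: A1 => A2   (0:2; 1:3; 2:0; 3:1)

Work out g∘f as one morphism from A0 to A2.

  0 f=>1 g=>3
  1 f=>3 g=>1
⟦path⟧: (0:3; 1:1)

Answer: (0:3; 1:1)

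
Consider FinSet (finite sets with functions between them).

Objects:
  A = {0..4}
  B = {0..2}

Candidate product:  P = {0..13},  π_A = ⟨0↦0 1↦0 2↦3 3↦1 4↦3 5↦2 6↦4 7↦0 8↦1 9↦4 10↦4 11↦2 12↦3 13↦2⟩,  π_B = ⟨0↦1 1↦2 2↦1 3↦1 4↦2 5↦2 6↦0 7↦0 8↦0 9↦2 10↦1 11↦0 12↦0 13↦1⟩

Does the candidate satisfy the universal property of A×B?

Answer: NOT A VALID PRODUCT — |P|=14 ≠ |A|·|B|=15

Work:
|A|·|B| = 5·3 = 15;  |P| = 14
  → cardinalities differ; no bijection possible.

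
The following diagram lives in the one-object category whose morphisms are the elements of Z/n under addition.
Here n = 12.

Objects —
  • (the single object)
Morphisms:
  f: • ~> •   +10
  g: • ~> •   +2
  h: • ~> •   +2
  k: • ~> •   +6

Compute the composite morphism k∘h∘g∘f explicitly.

  0 +10≡10 +2≡0 +2≡2 +6≡8  (mod 12)
composite: +8

Answer: +8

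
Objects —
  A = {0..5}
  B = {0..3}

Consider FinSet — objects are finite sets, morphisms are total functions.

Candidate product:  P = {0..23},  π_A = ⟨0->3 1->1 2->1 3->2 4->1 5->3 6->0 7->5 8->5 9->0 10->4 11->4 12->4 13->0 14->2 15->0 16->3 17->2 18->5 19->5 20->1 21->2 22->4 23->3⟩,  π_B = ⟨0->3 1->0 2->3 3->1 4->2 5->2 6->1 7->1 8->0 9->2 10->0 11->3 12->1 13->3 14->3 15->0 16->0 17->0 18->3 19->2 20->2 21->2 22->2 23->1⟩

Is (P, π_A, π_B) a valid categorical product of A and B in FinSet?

|A|·|B| = 6·4 = 24;  |P| = 24
Check the pairing map k ↦ (π_A(k), π_B(k)):
  0 -> (3,3)
  1 -> (1,0)
  2 -> (1,3)
  3 -> (2,1)
  4 -> (1,2)
  5 -> (3,2)
  6 -> (0,1)
  7 -> (5,1)
  8 -> (5,0)
  9 -> (0,2)
  10 -> (4,0)
  11 -> (4,3)
  12 -> (4,1)
  13 -> (0,3)
  14 -> (2,3)
  15 -> (0,0)
  16 -> (3,0)
  17 -> (2,0)
  18 -> (5,3)
  19 -> (5,2)
  20 -> (1,2)  ✗ repeats pair of k=4
  21 -> (2,2)
  22 -> (4,2)
  23 -> (3,1)
distinct pairs in image: 23 / 24 needed
  → (1,2) hit at k=4 and k=20

Answer: NOT A VALID PRODUCT — duplicate pair at indices 4,20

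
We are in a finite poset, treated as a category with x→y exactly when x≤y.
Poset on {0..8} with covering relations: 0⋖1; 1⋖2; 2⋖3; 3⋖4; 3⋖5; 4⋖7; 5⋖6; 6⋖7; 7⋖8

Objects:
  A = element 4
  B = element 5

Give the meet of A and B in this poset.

Lower bounds of A=4 and B=5: {0,1,2,3}
  0 ⊑ 3
  1 ⊑ 3
  2 ⊑ 3
  3 ⊑ 3
glb = 3

Answer: A∧B = 3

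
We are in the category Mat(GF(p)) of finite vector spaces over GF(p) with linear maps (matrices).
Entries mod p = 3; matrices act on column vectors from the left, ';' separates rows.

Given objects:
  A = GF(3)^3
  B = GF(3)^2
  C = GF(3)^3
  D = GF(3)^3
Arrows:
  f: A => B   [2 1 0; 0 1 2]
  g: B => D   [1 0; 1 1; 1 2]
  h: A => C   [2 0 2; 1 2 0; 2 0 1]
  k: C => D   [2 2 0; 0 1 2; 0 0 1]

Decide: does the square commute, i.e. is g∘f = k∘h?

Along f;g (path 1):
  e0=⟨1,0,0⟩ f=>⟨2,0⟩ g=>⟨2,2,2⟩
  e1=⟨0,1,0⟩ f=>⟨1,1⟩ g=>⟨1,2,0⟩
  e2=⟨0,0,1⟩ f=>⟨0,2⟩ g=>⟨0,2,1⟩
  composite₁ = [2 1 0; 2 2 2; 2 0 1]
Along h;k (path 2):
  e0=⟨1,0,0⟩ h=>⟨2,1,2⟩ k=>⟨0,2,2⟩
  e1=⟨0,1,0⟩ h=>⟨0,2,0⟩ k=>⟨1,2,0⟩
  e2=⟨0,0,1⟩ h=>⟨2,0,1⟩ k=>⟨1,2,1⟩
  composite₂ = [0 1 1; 2 2 2; 2 0 1]
Equal? differ; not commutative

Answer: DOES NOT COMMUTE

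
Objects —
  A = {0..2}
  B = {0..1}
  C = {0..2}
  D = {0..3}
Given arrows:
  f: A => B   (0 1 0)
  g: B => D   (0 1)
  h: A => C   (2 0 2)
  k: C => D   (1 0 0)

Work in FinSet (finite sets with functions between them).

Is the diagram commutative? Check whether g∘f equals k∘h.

Path 1 = f;g:
  0 f=>0 g=>0
  1 f=>1 g=>1
  2 f=>0 g=>0
  composite₁ = (0 1 0)
Path 2 = h;k:
  0 h=>2 k=>0
  1 h=>0 k=>1
  2 h=>2 k=>0
  composite₂ = (0 1 0)
Equal? same morphism ✓

Answer: COMMUTES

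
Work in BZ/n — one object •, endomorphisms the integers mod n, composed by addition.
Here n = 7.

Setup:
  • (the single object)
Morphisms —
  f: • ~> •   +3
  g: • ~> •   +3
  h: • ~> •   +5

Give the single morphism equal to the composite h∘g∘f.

  0 +3≡3 +3≡6 +5≡4  (mod 7)
⟦path⟧: +4

Answer: +4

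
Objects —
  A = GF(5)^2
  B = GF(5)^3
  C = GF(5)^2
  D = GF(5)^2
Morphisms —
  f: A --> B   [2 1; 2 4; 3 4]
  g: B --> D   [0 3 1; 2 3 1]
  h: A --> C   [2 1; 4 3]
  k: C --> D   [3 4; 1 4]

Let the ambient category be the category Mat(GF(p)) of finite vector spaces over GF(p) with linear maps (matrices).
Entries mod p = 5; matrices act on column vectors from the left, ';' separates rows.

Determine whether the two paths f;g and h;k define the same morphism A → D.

Answer: DOES NOT COMMUTE

Derivation:
Path 1 = f;g:
  e0=[1,0] f-->[2,2,3] g-->[4,3]
  e1=[0,1] f-->[1,4,4] g-->[1,3]
  ⟦path⟧₁ = [4 1; 3 3]
Path 2 = h;k:
  e0=[1,0] h-->[2,4] k-->[2,3]
  e1=[0,1] h-->[1,3] k-->[0,3]
  ⟦path⟧₂ = [2 0; 3 3]
Equal? differ; not commutative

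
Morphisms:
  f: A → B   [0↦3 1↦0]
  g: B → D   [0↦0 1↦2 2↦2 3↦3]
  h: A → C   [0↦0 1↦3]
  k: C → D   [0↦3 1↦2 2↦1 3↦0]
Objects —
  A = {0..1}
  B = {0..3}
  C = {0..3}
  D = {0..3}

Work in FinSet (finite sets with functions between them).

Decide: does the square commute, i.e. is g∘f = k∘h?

1) trace f;g:
  0 f→3 g→3
  1 f→0 g→0
  composite₁ = [0↦3 1↦0]
2) trace h;k:
  0 h→0 k→3
  1 h→3 k→0
  composite₂ = [0↦3 1↦0]
Equal? YES — commutes

Answer: COMMUTES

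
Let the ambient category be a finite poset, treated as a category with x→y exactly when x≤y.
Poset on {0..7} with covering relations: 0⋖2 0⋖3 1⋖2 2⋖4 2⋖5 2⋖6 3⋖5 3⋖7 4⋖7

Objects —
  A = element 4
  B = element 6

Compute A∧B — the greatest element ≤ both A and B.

Common predecessors of 4,6: {0,1,2}
  0 <= 2
  1 <= 2
  2 <= 2
glb = 2

Answer: A∧B = 2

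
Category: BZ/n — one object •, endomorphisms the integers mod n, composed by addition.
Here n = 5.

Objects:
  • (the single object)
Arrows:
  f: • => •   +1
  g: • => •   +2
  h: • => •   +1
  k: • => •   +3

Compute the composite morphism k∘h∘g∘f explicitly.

Answer: +2

Work:
  0 +1≡1 +2≡3 +1≡4 +3≡2  (mod 5)
⟦path⟧: +2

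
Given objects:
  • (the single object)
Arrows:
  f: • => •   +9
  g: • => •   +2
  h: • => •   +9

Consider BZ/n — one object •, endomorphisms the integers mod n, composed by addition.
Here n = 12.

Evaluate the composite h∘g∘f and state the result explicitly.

Answer: +8

Derivation:
  0 +9≡9 +2≡11 +9≡8  (mod 12)
result: +8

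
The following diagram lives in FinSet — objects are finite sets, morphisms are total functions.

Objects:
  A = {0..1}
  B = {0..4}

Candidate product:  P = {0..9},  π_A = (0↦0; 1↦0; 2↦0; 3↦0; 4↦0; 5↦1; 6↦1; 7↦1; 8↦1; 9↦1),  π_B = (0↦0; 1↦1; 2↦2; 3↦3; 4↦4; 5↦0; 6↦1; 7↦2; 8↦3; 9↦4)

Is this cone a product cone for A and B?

|A|·|B| = 2·5 = 10;  |P| = 10
Check the pairing map k ↦ (π_A(k), π_B(k)):
  0 ↦ (0,0)
  1 ↦ (0,1)
  2 ↦ (0,2)
  3 ↦ (0,3)
  4 ↦ (0,4)
  5 ↦ (1,0)
  6 ↦ (1,1)
  7 ↦ (1,2)
  8 ↦ (1,3)
  9 ↦ (1,4)
distinct pairs in image: 10 / 10 needed
  → bijection onto A×B; projections well-typed.

Answer: VALID PRODUCT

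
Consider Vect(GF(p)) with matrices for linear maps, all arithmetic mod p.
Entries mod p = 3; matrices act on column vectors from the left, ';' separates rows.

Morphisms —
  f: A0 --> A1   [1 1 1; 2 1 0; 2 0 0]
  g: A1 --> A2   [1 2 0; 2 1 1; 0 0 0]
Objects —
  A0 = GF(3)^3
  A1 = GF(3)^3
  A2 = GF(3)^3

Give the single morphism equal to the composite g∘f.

Answer: [2 0 1; 0 0 2; 0 0 0]

Trace:
  e0=(1,0,0) f-->(1,2,2) g-->(2,0,0)
  e1=(0,1,0) f-->(1,1,0) g-->(0,0,0)
  e2=(0,0,1) f-->(1,0,0) g-->(1,2,0)
composite: [2 0 1; 0 0 2; 0 0 0]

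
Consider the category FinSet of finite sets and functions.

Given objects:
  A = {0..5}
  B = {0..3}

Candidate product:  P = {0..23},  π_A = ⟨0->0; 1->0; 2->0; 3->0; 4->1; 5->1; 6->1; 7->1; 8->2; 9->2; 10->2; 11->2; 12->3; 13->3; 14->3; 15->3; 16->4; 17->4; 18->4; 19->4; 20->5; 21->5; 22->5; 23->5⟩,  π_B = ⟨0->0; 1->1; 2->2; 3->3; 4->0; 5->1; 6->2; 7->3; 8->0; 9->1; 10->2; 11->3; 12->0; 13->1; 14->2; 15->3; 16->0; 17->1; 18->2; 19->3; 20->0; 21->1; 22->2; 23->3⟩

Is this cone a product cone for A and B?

|A|·|B| = 6·4 = 24;  |P| = 24
Check the pairing map k ↦ (π_A(k), π_B(k)):
  0 -> (0,0)
  1 -> (0,1)
  2 -> (0,2)
  3 -> (0,3)
  4 -> (1,0)
  5 -> (1,1)
  6 -> (1,2)
  7 -> (1,3)
  8 -> (2,0)
  9 -> (2,1)
  10 -> (2,2)
  11 -> (2,3)
  12 -> (3,0)
  13 -> (3,1)
  14 -> (3,2)
  15 -> (3,3)
  16 -> (4,0)
  17 -> (4,1)
  18 -> (4,2)
  19 -> (4,3)
  20 -> (5,0)
  21 -> (5,1)
  22 -> (5,2)
  23 -> (5,3)
distinct pairs in image: 24 / 24 needed
  → bijection onto A×B; projections well-typed.

Answer: VALID PRODUCT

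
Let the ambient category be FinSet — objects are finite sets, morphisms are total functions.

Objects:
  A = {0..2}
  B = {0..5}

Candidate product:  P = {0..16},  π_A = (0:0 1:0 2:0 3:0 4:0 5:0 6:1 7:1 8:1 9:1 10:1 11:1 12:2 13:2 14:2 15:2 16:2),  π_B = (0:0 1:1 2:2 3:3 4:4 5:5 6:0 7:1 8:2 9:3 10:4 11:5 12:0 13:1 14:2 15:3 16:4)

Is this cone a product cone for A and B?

|A|·|B| = 3·6 = 18;  |P| = 17
  → cardinalities differ; no bijection possible.

Answer: NOT A VALID PRODUCT — |P|=17 ≠ |A|·|B|=18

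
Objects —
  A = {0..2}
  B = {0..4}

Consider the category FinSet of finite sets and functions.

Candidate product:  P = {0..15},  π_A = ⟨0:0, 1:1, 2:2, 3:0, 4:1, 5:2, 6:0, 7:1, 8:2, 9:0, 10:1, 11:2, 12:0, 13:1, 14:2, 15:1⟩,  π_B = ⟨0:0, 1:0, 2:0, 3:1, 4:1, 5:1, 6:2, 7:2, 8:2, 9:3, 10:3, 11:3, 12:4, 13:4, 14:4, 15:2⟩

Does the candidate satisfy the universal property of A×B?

|A|·|B| = 3·5 = 15;  |P| = 16
  → cardinalities differ; no bijection possible.

Answer: NOT A VALID PRODUCT — |P|=16 ≠ |A|·|B|=15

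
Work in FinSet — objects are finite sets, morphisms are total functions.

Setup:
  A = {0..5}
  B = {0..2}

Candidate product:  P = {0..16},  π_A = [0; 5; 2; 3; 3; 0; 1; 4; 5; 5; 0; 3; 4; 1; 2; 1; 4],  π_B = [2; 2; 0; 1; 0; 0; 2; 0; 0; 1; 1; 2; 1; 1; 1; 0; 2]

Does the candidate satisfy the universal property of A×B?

|A|·|B| = 6·3 = 18;  |P| = 17
  → cardinalities differ; no bijection possible.

Answer: NOT A VALID PRODUCT — |P|=17 ≠ |A|·|B|=18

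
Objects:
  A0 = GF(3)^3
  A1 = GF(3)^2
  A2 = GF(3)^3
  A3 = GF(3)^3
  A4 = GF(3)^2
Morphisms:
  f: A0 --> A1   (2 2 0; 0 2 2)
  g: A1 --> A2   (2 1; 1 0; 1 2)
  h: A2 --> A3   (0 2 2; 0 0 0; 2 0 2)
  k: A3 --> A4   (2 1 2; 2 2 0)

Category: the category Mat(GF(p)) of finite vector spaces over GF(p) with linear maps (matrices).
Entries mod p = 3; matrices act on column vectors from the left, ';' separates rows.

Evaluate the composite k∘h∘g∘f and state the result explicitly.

Answer: (1 2 1; 1 2 1)

Derivation:
  e0=[1,0,0] f-->[2,0] g-->[1,2,2] h-->[2,0,0] k-->[1,1]
  e1=[0,1,0] f-->[2,2] g-->[0,2,0] h-->[1,0,0] k-->[2,2]
  e2=[0,0,1] f-->[0,2] g-->[2,0,1] h-->[2,0,0] k-->[1,1]
⟦path⟧: (1 2 1; 1 2 1)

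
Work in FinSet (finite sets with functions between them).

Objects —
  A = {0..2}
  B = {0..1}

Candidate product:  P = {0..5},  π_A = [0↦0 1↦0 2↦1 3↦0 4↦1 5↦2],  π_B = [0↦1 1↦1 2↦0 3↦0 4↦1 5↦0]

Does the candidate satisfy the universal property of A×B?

|A|·|B| = 3·2 = 6;  |P| = 6
Check the pairing map k ↦ (π_A(k), π_B(k)):
  0 ↦ (0,1)
  1 ↦ (0,1)  ✗ repeats pair of k=0
  2 ↦ (1,0)
  3 ↦ (0,0)
  4 ↦ (1,1)
  5 ↦ (2,0)
distinct pairs in image: 5 / 6 needed
  → (0,1) hit at k=0 and k=1

Answer: NOT A VALID PRODUCT — duplicate pair at indices 0,1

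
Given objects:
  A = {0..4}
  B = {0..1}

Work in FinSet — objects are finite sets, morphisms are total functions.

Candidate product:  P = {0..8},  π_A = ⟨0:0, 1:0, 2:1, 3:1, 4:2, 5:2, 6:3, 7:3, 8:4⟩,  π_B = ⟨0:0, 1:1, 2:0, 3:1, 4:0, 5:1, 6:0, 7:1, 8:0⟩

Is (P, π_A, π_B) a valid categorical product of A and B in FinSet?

|A|·|B| = 5·2 = 10;  |P| = 9
  → cardinalities differ; no bijection possible.

Answer: NOT A VALID PRODUCT — |P|=9 ≠ |A|·|B|=10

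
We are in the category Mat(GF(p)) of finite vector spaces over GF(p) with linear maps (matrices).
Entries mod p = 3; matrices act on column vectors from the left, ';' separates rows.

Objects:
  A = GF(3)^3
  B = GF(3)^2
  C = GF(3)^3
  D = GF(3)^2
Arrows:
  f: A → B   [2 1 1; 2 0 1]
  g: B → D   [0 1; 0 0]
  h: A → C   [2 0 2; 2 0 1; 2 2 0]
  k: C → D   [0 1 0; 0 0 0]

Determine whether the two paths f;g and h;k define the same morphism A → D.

1) trace f;g:
  e0=(1,0,0) f→(2,2) g→(2,0)
  e1=(0,1,0) f→(1,0) g→(0,0)
  e2=(0,0,1) f→(1,1) g→(1,0)
  composite₁ = [2 0 1; 0 0 0]
2) trace h;k:
  e0=(1,0,0) h→(2,2,2) k→(2,0)
  e1=(0,1,0) h→(0,0,2) k→(0,0)
  e2=(0,0,1) h→(2,1,0) k→(1,0)
  composite₂ = [2 0 1; 0 0 0]
Equal? same morphism ✓

Answer: COMMUTES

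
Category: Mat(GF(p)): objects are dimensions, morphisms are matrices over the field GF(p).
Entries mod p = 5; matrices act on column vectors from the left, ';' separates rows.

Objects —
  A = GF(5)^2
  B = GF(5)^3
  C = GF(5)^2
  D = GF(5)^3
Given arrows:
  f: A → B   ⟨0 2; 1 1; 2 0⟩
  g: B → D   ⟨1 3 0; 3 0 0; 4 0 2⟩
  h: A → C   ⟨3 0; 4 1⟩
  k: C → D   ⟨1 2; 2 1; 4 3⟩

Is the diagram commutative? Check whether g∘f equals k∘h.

Answer: DOES NOT COMMUTE

Trace:
1) trace f;g:
  e0=⟨1,0⟩ f→⟨0,1,2⟩ g→⟨3,0,4⟩
  e1=⟨0,1⟩ f→⟨2,1,0⟩ g→⟨0,1,3⟩
  result₁ = ⟨3 0; 0 1; 4 3⟩
2) trace h;k:
  e0=⟨1,0⟩ h→⟨3,4⟩ k→⟨1,0,4⟩
  e1=⟨0,1⟩ h→⟨0,1⟩ k→⟨2,1,3⟩
  result₂ = ⟨1 2; 0 1; 4 3⟩
Equal? differ; not commutative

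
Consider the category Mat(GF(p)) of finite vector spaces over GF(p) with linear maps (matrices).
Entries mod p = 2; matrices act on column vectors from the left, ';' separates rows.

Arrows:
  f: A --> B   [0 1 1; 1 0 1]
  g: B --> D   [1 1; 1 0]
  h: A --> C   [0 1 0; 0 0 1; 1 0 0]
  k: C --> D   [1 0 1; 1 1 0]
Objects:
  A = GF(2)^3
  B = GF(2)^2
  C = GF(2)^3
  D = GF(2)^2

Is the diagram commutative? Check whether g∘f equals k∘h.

Along f;g (path 1):
  e0=(1,0,0) f-->(0,1) g-->(1,0)
  e1=(0,1,0) f-->(1,0) g-->(1,1)
  e2=(0,0,1) f-->(1,1) g-->(0,1)
  result₁ = [1 1 0; 0 1 1]
Along h;k (path 2):
  e0=(1,0,0) h-->(0,0,1) k-->(1,0)
  e1=(0,1,0) h-->(1,0,0) k-->(1,1)
  e2=(0,0,1) h-->(0,1,0) k-->(0,1)
  result₂ = [1 1 0; 0 1 1]
Equal? YES — commutes

Answer: COMMUTES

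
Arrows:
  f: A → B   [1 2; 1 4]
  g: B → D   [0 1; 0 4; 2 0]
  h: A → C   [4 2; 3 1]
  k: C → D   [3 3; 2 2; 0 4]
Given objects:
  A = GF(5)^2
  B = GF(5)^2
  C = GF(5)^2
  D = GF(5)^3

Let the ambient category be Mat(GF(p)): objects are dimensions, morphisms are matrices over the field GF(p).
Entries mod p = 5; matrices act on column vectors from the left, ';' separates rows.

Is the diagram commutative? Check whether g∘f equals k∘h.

Path 1 = f;g:
  e0=[1,0] f→[1,1] g→[1,4,2]
  e1=[0,1] f→[2,4] g→[4,1,4]
  composite₁ = [1 4; 4 1; 2 4]
Path 2 = h;k:
  e0=[1,0] h→[4,3] k→[1,4,2]
  e1=[0,1] h→[2,1] k→[4,1,4]
  composite₂ = [1 4; 4 1; 2 4]
Equal? YES — commutes

Answer: COMMUTES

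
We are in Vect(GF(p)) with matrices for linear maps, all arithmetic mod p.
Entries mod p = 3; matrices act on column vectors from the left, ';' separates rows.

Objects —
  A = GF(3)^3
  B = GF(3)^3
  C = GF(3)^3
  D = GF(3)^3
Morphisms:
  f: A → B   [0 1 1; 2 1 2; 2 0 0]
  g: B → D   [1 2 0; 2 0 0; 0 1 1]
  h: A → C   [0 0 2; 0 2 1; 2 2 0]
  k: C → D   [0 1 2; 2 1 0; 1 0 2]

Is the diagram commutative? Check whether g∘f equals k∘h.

Path 1 = f;g:
  e0=(1,0,0) f→(0,2,2) g→(1,0,1)
  e1=(0,1,0) f→(1,1,0) g→(0,2,1)
  e2=(0,0,1) f→(1,2,0) g→(2,2,2)
  result₁ = [1 0 2; 0 2 2; 1 1 2]
Path 2 = h;k:
  e0=(1,0,0) h→(0,0,2) k→(1,0,1)
  e1=(0,1,0) h→(0,2,2) k→(0,2,1)
  e2=(0,0,1) h→(2,1,0) k→(1,2,2)
  result₂ = [1 0 1; 0 2 2; 1 1 2]
Equal? distinct morphisms ✗

Answer: DOES NOT COMMUTE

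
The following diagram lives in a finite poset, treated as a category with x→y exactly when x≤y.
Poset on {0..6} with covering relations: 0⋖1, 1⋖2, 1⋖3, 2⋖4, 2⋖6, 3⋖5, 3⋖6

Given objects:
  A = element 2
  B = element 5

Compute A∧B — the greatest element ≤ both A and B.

Common predecessors of 2,5: {0,1}
  0 <= 1
  1 <= 1
glb = 1

Answer: A∧B = 1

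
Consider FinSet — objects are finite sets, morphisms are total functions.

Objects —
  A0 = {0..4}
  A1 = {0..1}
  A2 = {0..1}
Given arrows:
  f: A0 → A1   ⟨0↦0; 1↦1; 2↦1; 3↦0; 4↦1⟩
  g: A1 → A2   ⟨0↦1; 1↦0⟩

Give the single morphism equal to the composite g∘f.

Answer: ⟨0↦1; 1↦0; 2↦0; 3↦1; 4↦0⟩

Trace:
  0 f→0 g→1
  1 f→1 g→0
  2 f→1 g→0
  3 f→0 g→1
  4 f→1 g→0
composite: ⟨0↦1; 1↦0; 2↦0; 3↦1; 4↦0⟩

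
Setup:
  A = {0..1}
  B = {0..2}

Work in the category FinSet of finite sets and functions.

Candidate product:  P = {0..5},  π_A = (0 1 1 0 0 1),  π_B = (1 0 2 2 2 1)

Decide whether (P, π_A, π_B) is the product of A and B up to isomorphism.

|A|·|B| = 2·3 = 6;  |P| = 6
Check the pairing map k ↦ (π_A(k), π_B(k)):
  0 -> (0,1)
  1 -> (1,0)
  2 -> (1,2)
  3 -> (0,2)
  4 -> (0,2)  ✗ repeats pair of k=3
  5 -> (1,1)
distinct pairs in image: 5 / 6 needed
  → (0,2) hit at k=3 and k=4

Answer: NOT A VALID PRODUCT — duplicate pair at indices 3,4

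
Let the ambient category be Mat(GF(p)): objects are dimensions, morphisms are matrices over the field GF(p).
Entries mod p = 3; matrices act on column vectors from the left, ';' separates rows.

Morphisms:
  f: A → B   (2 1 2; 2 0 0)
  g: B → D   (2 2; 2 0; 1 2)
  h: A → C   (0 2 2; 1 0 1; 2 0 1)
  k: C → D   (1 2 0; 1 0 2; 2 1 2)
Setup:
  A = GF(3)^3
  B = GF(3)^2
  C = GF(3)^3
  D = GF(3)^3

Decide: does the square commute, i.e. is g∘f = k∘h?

Answer: DOES NOT COMMUTE

Trace:
Path 1 = f;g:
  e0=[1,0,0] f→[2,2] g→[2,1,0]
  e1=[0,1,0] f→[1,0] g→[2,2,1]
  e2=[0,0,1] f→[2,0] g→[1,1,2]
  composite₁ = (2 2 1; 1 2 1; 0 1 2)
Path 2 = h;k:
  e0=[1,0,0] h→[0,1,2] k→[2,1,2]
  e1=[0,1,0] h→[2,0,0] k→[2,2,1]
  e2=[0,0,1] h→[2,1,1] k→[1,1,1]
  composite₂ = (2 2 1; 1 2 1; 2 1 1)
Equal? NO — does not commute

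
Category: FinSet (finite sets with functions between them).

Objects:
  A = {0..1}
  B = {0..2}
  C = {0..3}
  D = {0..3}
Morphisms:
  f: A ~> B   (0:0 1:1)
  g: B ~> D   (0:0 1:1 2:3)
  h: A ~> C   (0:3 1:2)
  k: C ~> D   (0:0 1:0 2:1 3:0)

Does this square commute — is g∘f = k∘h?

1) trace f;g:
  0 f~>0 g~>0
  1 f~>1 g~>1
  composite₁ = (0:0 1:1)
2) trace h;k:
  0 h~>3 k~>0
  1 h~>2 k~>1
  composite₂ = (0:0 1:1)
Equal? YES — commutes

Answer: COMMUTES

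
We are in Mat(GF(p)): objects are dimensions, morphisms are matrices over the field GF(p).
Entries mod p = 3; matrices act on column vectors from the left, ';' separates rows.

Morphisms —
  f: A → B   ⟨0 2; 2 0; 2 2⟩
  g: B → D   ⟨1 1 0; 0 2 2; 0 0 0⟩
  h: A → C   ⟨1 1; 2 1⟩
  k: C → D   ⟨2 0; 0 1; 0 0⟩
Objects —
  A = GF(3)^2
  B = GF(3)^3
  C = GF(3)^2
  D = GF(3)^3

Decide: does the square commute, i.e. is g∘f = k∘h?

Answer: COMMUTES

Work:
Path 1 = f;g:
  e0=[1,0] f→[0,2,2] g→[2,2,0]
  e1=[0,1] f→[2,0,2] g→[2,1,0]
  composite₁ = ⟨2 2; 2 1; 0 0⟩
Path 2 = h;k:
  e0=[1,0] h→[1,2] k→[2,2,0]
  e1=[0,1] h→[1,1] k→[2,1,0]
  composite₂ = ⟨2 2; 2 1; 0 0⟩
Equal? equal; square commutes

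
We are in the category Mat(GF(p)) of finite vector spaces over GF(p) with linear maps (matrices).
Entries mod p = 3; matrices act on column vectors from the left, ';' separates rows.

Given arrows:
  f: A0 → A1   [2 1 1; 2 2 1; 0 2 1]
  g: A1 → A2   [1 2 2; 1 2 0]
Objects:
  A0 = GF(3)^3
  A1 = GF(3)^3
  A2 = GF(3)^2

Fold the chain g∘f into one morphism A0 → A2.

Answer: [0 0 2; 0 2 0]

Work:
  e0=[1,0,0] f→[2,2,0] g→[0,0]
  e1=[0,1,0] f→[1,2,2] g→[0,2]
  e2=[0,0,1] f→[1,1,1] g→[2,0]
⟦path⟧: [0 0 2; 0 2 0]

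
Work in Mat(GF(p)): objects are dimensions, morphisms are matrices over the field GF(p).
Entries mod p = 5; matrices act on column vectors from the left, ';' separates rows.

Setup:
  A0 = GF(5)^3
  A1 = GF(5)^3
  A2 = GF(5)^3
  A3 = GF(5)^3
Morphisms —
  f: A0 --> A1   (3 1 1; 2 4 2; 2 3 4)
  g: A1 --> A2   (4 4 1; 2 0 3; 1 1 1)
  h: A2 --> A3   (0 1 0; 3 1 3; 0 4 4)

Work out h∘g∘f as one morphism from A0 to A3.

  e0=⟨1,0,0⟩ f-->⟨3,2,2⟩ g-->⟨2,2,2⟩ h-->⟨2,4,1⟩
  e1=⟨0,1,0⟩ f-->⟨1,4,3⟩ g-->⟨3,1,3⟩ h-->⟨1,4,1⟩
  e2=⟨0,0,1⟩ f-->⟨1,2,4⟩ g-->⟨1,4,2⟩ h-->⟨4,3,4⟩
result: (2 1 4; 4 4 3; 1 1 4)

Answer: (2 1 4; 4 4 3; 1 1 4)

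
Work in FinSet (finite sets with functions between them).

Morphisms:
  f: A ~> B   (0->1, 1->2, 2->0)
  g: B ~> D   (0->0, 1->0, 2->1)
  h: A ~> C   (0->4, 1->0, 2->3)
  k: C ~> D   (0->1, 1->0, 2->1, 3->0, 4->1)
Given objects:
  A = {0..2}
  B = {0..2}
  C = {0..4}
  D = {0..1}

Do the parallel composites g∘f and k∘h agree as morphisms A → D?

Answer: DOES NOT COMMUTE

Derivation:
Path 1 = f;g:
  0 f~>1 g~>0
  1 f~>2 g~>1
  2 f~>0 g~>0
  ⟦path⟧₁ = (0->0, 1->1, 2->0)
Path 2 = h;k:
  0 h~>4 k~>1
  1 h~>0 k~>1
  2 h~>3 k~>0
  ⟦path⟧₂ = (0->1, 1->1, 2->0)
Equal? differ; not commutative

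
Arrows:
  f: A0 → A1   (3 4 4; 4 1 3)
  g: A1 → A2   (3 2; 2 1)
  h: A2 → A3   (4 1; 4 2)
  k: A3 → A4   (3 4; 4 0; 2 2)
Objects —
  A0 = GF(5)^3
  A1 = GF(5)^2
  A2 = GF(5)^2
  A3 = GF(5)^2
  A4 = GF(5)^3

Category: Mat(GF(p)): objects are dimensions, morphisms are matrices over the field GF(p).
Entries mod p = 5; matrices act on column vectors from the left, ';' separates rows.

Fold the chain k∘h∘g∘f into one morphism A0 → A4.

  e0=[1,0,0] f→[3,4] g→[2,0] h→[3,3] k→[1,2,2]
  e1=[0,1,0] f→[4,1] g→[4,4] h→[0,4] k→[1,0,3]
  e2=[0,0,1] f→[4,3] g→[3,1] h→[3,4] k→[0,2,4]
⟦path⟧: (1 1 0; 2 0 2; 2 3 4)

Answer: (1 1 0; 2 0 2; 2 3 4)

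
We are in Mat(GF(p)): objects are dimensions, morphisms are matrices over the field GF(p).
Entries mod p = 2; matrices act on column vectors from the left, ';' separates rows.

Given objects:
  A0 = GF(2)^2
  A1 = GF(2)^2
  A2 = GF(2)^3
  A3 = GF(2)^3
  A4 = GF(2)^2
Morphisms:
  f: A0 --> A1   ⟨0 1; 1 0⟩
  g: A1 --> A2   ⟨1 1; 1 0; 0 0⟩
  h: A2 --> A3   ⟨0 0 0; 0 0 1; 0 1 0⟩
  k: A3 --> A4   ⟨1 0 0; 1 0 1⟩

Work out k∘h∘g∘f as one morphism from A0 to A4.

Answer: ⟨0 0; 0 1⟩

Derivation:
  e0=⟨1,0⟩ f-->⟨0,1⟩ g-->⟨1,0,0⟩ h-->⟨0,0,0⟩ k-->⟨0,0⟩
  e1=⟨0,1⟩ f-->⟨1,0⟩ g-->⟨1,1,0⟩ h-->⟨0,0,1⟩ k-->⟨0,1⟩
⟦path⟧: ⟨0 0; 0 1⟩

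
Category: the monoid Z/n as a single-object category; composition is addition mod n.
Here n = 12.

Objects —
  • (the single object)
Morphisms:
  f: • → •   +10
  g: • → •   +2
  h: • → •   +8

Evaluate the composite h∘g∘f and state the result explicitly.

Answer: +8

Work:
  0 +10≡10 +2≡0 +8≡8  (mod 12)
result: +8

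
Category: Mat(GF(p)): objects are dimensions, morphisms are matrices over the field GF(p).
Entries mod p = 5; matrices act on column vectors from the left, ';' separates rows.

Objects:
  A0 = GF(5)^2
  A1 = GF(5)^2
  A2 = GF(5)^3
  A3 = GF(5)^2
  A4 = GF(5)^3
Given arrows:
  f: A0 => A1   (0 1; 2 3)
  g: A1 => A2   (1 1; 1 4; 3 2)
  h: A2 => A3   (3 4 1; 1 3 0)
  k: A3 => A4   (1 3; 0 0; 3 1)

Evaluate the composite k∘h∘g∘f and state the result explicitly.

  e0=(1,0) f=>(0,2) g=>(2,3,4) h=>(2,1) k=>(0,0,2)
  e1=(0,1) f=>(1,3) g=>(4,3,4) h=>(3,3) k=>(2,0,2)
result: (0 2; 0 0; 2 2)

Answer: (0 2; 0 0; 2 2)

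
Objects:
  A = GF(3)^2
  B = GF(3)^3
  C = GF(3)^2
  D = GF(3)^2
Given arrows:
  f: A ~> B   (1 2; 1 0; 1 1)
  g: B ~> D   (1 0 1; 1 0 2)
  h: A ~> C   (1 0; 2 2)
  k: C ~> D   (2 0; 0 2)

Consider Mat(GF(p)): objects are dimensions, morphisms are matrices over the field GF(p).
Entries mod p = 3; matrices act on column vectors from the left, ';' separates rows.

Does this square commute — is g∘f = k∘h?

Answer: DOES NOT COMMUTE

Trace:
1) trace f;g:
  e0=(1,0) f~>(1,1,1) g~>(2,0)
  e1=(0,1) f~>(2,0,1) g~>(0,1)
  ⟦path⟧₁ = (2 0; 0 1)
2) trace h;k:
  e0=(1,0) h~>(1,2) k~>(2,1)
  e1=(0,1) h~>(0,2) k~>(0,1)
  ⟦path⟧₂ = (2 0; 1 1)
Equal? differ; not commutative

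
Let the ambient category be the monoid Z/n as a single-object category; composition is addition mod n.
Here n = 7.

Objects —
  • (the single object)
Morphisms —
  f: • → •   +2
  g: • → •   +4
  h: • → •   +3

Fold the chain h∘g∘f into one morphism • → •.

Answer: +2

Trace:
  0 +2≡2 +4≡6 +3≡2  (mod 7)
composite: +2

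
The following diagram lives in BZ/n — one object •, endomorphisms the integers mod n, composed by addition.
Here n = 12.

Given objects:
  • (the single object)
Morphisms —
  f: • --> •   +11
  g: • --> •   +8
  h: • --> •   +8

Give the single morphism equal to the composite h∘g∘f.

Answer: +3

Trace:
  0 +11≡11 +8≡7 +8≡3  (mod 12)
result: +3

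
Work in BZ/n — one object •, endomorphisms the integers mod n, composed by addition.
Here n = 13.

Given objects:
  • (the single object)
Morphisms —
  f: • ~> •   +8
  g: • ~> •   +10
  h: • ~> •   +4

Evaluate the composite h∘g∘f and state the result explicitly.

  0 +8≡8 +10≡5 +4≡9  (mod 13)
⟦path⟧: +9

Answer: +9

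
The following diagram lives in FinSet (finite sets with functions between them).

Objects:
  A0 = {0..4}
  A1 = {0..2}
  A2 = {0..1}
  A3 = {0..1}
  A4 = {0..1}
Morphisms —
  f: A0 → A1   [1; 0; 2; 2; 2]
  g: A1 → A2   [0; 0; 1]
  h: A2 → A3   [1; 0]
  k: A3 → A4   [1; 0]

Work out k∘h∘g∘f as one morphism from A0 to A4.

Answer: [0; 0; 1; 1; 1]

Work:
  0 f→1 g→0 h→1 k→0
  1 f→0 g→0 h→1 k→0
  2 f→2 g→1 h→0 k→1
  3 f→2 g→1 h→0 k→1
  4 f→2 g→1 h→0 k→1
composite: [0; 0; 1; 1; 1]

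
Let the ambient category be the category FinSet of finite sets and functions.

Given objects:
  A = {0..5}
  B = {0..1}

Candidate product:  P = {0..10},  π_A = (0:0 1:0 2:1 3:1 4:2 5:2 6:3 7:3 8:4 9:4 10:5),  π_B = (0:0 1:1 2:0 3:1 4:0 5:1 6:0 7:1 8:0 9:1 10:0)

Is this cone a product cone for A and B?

Answer: NOT A VALID PRODUCT — |P|=11 ≠ |A|·|B|=12

Work:
|A|·|B| = 6·2 = 12;  |P| = 11
  → cardinalities differ; no bijection possible.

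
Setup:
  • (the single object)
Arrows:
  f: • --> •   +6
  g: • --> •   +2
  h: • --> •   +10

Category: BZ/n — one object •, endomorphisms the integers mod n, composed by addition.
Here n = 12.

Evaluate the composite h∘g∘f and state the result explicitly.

Answer: +6

Derivation:
  0 +6≡6 +2≡8 +10≡6  (mod 12)
composite: +6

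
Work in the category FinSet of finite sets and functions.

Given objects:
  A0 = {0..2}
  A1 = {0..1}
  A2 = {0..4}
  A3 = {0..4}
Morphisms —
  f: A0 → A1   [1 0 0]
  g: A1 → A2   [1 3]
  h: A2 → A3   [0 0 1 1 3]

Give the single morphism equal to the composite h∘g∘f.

  0 f→1 g→3 h→1
  1 f→0 g→1 h→0
  2 f→0 g→1 h→0
composite: [1 0 0]

Answer: [1 0 0]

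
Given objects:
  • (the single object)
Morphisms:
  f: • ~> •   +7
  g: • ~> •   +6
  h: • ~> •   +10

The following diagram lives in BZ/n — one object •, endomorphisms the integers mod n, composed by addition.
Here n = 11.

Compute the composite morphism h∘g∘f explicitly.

Answer: +1

Trace:
  0 +7≡7 +6≡2 +10≡1  (mod 11)
⟦path⟧: +1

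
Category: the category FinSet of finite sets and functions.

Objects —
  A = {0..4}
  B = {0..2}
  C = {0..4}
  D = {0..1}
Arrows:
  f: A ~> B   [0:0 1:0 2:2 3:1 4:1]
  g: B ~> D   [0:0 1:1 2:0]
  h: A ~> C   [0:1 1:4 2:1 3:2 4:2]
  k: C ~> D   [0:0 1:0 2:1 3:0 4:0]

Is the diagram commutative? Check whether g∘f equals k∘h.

Answer: COMMUTES

Work:
Along f;g (path 1):
  0 f~>0 g~>0
  1 f~>0 g~>0
  2 f~>2 g~>0
  3 f~>1 g~>1
  4 f~>1 g~>1
  ⟦path⟧₁ = [0:0 1:0 2:0 3:1 4:1]
Along h;k (path 2):
  0 h~>1 k~>0
  1 h~>4 k~>0
  2 h~>1 k~>0
  3 h~>2 k~>1
  4 h~>2 k~>1
  ⟦path⟧₂ = [0:0 1:0 2:0 3:1 4:1]
Equal? equal; square commutes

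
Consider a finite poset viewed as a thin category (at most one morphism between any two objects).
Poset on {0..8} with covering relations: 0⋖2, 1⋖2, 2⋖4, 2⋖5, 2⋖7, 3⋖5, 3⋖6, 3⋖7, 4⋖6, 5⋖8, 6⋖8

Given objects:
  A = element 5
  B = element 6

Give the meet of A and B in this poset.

Answer: NO MEET EXISTS

Derivation:
{x : x≤A ∧ x≤B} = {0,1,2,3}  (A=5, B=6)
  maximal lower bounds 2 and 3 are incomparable: neither 2≤3 nor 3≤2
→ no greatest lower bound exists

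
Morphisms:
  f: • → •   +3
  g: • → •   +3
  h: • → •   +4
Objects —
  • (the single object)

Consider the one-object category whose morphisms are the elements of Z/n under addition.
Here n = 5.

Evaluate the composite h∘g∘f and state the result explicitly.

  0 +3≡3 +3≡1 +4≡0  (mod 5)
result: +0

Answer: +0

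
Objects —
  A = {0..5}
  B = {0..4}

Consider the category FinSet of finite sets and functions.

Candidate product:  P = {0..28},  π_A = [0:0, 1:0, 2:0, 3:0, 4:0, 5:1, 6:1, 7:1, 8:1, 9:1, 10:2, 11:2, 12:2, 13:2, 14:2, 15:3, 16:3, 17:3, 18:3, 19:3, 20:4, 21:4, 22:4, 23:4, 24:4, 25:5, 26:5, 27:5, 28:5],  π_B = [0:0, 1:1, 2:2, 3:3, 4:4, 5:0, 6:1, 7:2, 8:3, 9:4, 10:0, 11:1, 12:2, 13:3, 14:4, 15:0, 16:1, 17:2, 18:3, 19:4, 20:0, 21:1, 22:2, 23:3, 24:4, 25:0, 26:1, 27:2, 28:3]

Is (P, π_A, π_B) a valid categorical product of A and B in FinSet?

|A|·|B| = 6·5 = 30;  |P| = 29
  → cardinalities differ; no bijection possible.

Answer: NOT A VALID PRODUCT — |P|=29 ≠ |A|·|B|=30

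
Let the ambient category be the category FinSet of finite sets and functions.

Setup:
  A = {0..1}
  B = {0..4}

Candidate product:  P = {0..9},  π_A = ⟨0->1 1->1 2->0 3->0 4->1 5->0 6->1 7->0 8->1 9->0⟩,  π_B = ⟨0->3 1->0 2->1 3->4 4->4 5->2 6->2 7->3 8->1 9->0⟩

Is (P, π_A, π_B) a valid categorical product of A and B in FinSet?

Answer: VALID PRODUCT

Trace:
|A|·|B| = 2·5 = 10;  |P| = 10
Check the pairing map k ↦ (π_A(k), π_B(k)):
  0 -> (1,3)
  1 -> (1,0)
  2 -> (0,1)
  3 -> (0,4)
  4 -> (1,4)
  5 -> (0,2)
  6 -> (1,2)
  7 -> (0,3)
  8 -> (1,1)
  9 -> (0,0)
distinct pairs in image: 10 / 10 needed
  → bijection onto A×B; projections well-typed.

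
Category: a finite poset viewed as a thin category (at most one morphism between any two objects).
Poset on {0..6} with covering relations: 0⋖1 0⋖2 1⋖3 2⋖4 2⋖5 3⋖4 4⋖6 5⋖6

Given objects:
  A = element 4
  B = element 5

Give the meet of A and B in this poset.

Answer: A∧B = 2

Derivation:
Common predecessors of 4,5: {0,2}
  0 <= 2
  2 <= 2
glb = 2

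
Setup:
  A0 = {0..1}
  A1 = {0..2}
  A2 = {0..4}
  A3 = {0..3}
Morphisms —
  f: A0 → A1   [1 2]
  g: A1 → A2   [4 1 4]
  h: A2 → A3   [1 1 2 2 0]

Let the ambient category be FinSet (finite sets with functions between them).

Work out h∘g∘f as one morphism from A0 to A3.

  0 f→1 g→1 h→1
  1 f→2 g→4 h→0
result: [1 0]

Answer: [1 0]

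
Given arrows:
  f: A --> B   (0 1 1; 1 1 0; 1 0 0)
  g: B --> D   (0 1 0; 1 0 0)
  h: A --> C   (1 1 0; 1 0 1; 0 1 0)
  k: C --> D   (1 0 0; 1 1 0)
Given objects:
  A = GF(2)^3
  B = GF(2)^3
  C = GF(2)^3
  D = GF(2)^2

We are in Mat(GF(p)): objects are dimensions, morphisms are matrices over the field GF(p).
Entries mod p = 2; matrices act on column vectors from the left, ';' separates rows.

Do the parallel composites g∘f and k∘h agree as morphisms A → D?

Answer: COMMUTES

Trace:
1) trace f;g:
  e0=(1,0,0) f-->(0,1,1) g-->(1,0)
  e1=(0,1,0) f-->(1,1,0) g-->(1,1)
  e2=(0,0,1) f-->(1,0,0) g-->(0,1)
  ⟦path⟧₁ = (1 1 0; 0 1 1)
2) trace h;k:
  e0=(1,0,0) h-->(1,1,0) k-->(1,0)
  e1=(0,1,0) h-->(1,0,1) k-->(1,1)
  e2=(0,0,1) h-->(0,1,0) k-->(0,1)
  ⟦path⟧₂ = (1 1 0; 0 1 1)
Equal? YES — commutes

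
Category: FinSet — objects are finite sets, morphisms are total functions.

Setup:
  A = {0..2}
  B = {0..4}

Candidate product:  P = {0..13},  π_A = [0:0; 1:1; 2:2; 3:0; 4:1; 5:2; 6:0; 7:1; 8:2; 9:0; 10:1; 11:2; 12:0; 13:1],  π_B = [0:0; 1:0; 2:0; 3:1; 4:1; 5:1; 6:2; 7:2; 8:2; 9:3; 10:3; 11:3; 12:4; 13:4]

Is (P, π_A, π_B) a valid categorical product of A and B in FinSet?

|A|·|B| = 3·5 = 15;  |P| = 14
  → cardinalities differ; no bijection possible.

Answer: NOT A VALID PRODUCT — |P|=14 ≠ |A|·|B|=15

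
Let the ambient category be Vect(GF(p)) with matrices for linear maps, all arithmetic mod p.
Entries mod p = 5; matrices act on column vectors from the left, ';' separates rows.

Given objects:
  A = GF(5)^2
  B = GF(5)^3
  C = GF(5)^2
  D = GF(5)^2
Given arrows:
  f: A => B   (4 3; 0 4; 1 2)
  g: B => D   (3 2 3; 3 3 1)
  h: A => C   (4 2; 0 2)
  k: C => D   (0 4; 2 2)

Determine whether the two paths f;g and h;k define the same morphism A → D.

Along f;g (path 1):
  e0=[1,0] f=>[4,0,1] g=>[0,3]
  e1=[0,1] f=>[3,4,2] g=>[3,3]
  ⟦path⟧₁ = (0 3; 3 3)
Along h;k (path 2):
  e0=[1,0] h=>[4,0] k=>[0,3]
  e1=[0,1] h=>[2,2] k=>[3,3]
  ⟦path⟧₂ = (0 3; 3 3)
Equal? same morphism ✓

Answer: COMMUTES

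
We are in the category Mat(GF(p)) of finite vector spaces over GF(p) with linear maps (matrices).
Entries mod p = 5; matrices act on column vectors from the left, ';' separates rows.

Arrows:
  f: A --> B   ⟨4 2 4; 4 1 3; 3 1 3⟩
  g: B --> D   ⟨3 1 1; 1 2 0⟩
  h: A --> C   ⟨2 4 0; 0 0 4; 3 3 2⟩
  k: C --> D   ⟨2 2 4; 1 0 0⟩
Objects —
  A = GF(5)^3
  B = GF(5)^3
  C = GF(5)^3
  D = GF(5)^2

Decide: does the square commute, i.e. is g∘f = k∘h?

Along f;g (path 1):
  e0=⟨1,0,0⟩ f-->⟨4,4,3⟩ g-->⟨4,2⟩
  e1=⟨0,1,0⟩ f-->⟨2,1,1⟩ g-->⟨3,4⟩
  e2=⟨0,0,1⟩ f-->⟨4,3,3⟩ g-->⟨3,0⟩
  ⟦path⟧₁ = ⟨4 3 3; 2 4 0⟩
Along h;k (path 2):
  e0=⟨1,0,0⟩ h-->⟨2,0,3⟩ k-->⟨1,2⟩
  e1=⟨0,1,0⟩ h-->⟨4,0,3⟩ k-->⟨0,4⟩
  e2=⟨0,0,1⟩ h-->⟨0,4,2⟩ k-->⟨1,0⟩
  ⟦path⟧₂ = ⟨1 0 1; 2 4 0⟩
Equal? differ; not commutative

Answer: DOES NOT COMMUTE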